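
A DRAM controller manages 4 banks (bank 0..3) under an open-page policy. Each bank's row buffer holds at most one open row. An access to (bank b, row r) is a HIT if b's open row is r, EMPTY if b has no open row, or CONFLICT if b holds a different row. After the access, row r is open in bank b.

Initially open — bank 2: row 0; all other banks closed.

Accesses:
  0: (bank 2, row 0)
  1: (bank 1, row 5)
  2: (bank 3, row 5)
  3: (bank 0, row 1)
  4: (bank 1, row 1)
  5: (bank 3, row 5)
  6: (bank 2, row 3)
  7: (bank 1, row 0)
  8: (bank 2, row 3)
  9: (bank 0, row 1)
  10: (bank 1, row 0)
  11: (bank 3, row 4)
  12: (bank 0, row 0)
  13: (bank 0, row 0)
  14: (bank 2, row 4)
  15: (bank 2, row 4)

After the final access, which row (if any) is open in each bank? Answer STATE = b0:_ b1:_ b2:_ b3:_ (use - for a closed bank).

#0 (2,0) H  (was 0)
#1 (1,5) E
#2 (3,5) E
#3 (0,1) E
#4 (1,1) C  (was 5)
#5 (3,5) H  (was 5)
#6 (2,3) C  (was 0)
#7 (1,0) C  (was 1)
#8 (2,3) H  (was 3)
#9 (0,1) H  (was 1)
#10 (1,0) H  (was 0)
#11 (3,4) C  (was 5)
#12 (0,0) C  (was 1)
#13 (0,0) H  (was 0)
#14 (2,4) C  (was 3)
#15 (2,4) H  (was 4)

STATE = b0:0 b1:0 b2:4 b3:4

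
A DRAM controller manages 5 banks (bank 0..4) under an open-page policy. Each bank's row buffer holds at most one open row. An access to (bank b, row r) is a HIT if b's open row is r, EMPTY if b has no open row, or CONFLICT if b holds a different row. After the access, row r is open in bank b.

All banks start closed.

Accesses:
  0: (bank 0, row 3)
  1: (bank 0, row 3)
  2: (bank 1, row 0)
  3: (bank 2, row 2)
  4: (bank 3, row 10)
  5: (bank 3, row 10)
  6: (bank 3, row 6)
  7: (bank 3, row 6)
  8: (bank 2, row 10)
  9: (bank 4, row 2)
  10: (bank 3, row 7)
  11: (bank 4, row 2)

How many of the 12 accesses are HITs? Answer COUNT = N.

COUNT = 4

  [0] b0 r3: no row ⇒ E
  [1] b0 r3: had r3 ⇒ H
  [2] b1 r0: no row ⇒ E
  [3] b2 r2: no row ⇒ E
  [4] b3 r10: no row ⇒ E
  [5] b3 r10: had r10 ⇒ H
  [6] b3 r6: had r10 ⇒ C
  [7] b3 r6: had r6 ⇒ H
  [8] b2 r10: had r2 ⇒ C
  [9] b4 r2: no row ⇒ E
  [10] b3 r7: had r6 ⇒ C
  [11] b4 r2: had r2 ⇒ H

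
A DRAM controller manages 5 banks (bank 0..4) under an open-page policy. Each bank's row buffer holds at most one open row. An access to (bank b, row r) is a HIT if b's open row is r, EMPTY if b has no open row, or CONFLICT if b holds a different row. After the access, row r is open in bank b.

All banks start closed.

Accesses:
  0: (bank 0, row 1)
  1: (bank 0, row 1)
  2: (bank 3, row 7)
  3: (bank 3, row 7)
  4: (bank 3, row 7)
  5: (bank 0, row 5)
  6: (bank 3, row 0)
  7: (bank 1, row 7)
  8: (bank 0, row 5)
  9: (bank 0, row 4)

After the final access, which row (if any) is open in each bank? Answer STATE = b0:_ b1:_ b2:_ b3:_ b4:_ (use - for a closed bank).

#0 (0,1) E
#1 (0,1) H  (was 1)
#2 (3,7) E
#3 (3,7) H  (was 7)
#4 (3,7) H  (was 7)
#5 (0,5) C  (was 1)
#6 (3,0) C  (was 7)
#7 (1,7) E
#8 (0,5) H  (was 5)
#9 (0,4) C  (was 5)

STATE = b0:4 b1:7 b2:- b3:0 b4:-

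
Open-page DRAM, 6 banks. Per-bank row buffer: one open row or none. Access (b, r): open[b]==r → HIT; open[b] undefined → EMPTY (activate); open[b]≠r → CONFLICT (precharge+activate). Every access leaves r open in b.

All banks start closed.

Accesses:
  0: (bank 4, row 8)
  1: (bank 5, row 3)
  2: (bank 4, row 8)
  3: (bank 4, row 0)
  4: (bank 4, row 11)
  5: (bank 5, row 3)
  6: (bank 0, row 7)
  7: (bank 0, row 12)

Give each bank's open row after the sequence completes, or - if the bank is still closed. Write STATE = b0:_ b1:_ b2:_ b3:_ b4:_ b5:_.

STATE = b0:12 b1:- b2:- b3:- b4:11 b5:3

  [0] b4 r8: no row ⇒ E
  [1] b5 r3: no row ⇒ E
  [2] b4 r8: had r8 ⇒ H
  [3] b4 r0: had r8 ⇒ C
  [4] b4 r11: had r0 ⇒ C
  [5] b5 r3: had r3 ⇒ H
  [6] b0 r7: no row ⇒ E
  [7] b0 r12: had r7 ⇒ C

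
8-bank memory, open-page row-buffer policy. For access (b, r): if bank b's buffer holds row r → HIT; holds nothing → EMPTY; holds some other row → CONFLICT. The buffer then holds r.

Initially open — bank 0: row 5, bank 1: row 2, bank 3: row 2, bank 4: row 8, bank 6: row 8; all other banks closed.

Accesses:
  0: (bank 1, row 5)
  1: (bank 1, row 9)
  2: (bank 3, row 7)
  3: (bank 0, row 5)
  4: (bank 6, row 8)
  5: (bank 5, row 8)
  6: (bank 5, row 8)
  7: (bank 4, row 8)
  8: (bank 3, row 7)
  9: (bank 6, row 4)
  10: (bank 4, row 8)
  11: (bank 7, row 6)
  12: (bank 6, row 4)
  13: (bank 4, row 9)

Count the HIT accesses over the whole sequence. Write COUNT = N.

COUNT = 7

  [0] b1 r5: had r2 ⇒ C
  [1] b1 r9: had r5 ⇒ C
  [2] b3 r7: had r2 ⇒ C
  [3] b0 r5: had r5 ⇒ H
  [4] b6 r8: had r8 ⇒ H
  [5] b5 r8: no row ⇒ E
  [6] b5 r8: had r8 ⇒ H
  [7] b4 r8: had r8 ⇒ H
  [8] b3 r7: had r7 ⇒ H
  [9] b6 r4: had r8 ⇒ C
  [10] b4 r8: had r8 ⇒ H
  [11] b7 r6: no row ⇒ E
  [12] b6 r4: had r4 ⇒ H
  [13] b4 r9: had r8 ⇒ C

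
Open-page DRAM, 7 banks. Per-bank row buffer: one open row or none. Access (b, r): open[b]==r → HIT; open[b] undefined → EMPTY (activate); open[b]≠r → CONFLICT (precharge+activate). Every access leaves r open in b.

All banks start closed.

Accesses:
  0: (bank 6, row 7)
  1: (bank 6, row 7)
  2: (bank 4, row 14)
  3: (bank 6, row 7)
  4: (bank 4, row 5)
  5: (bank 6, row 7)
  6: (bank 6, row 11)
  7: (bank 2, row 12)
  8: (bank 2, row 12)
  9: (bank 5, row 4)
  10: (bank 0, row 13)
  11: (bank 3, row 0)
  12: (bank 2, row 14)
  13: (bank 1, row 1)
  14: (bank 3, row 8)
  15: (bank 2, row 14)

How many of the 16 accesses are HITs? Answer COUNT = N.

  [0] b6 r7: no row ⇒ E
  [1] b6 r7: had r7 ⇒ H
  [2] b4 r14: no row ⇒ E
  [3] b6 r7: had r7 ⇒ H
  [4] b4 r5: had r14 ⇒ C
  [5] b6 r7: had r7 ⇒ H
  [6] b6 r11: had r7 ⇒ C
  [7] b2 r12: no row ⇒ E
  [8] b2 r12: had r12 ⇒ H
  [9] b5 r4: no row ⇒ E
  [10] b0 r13: no row ⇒ E
  [11] b3 r0: no row ⇒ E
  [12] b2 r14: had r12 ⇒ C
  [13] b1 r1: no row ⇒ E
  [14] b3 r8: had r0 ⇒ C
  [15] b2 r14: had r14 ⇒ H

COUNT = 5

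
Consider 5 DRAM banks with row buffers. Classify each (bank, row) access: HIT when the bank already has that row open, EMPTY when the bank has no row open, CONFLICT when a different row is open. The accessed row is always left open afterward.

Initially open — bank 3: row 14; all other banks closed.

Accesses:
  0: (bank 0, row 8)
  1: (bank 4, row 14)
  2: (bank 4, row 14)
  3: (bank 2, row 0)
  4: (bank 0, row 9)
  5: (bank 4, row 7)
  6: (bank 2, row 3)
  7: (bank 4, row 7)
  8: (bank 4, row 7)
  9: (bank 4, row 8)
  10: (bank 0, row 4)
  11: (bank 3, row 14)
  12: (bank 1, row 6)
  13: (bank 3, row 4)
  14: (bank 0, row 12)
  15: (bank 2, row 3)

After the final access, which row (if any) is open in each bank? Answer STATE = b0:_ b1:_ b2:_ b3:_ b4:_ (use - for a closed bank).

STATE = b0:12 b1:6 b2:3 b3:4 b4:8

step 0: bank0 None->8 [EMPTY]
step 1: bank4 None->14 [EMPTY]
step 2: bank4 14->14 [HIT]
step 3: bank2 None->0 [EMPTY]
step 4: bank0 8->9 [CONFLICT]
step 5: bank4 14->7 [CONFLICT]
step 6: bank2 0->3 [CONFLICT]
step 7: bank4 7->7 [HIT]
step 8: bank4 7->7 [HIT]
step 9: bank4 7->8 [CONFLICT]
step 10: bank0 9->4 [CONFLICT]
step 11: bank3 14->14 [HIT]
step 12: bank1 None->6 [EMPTY]
step 13: bank3 14->4 [CONFLICT]
step 14: bank0 4->12 [CONFLICT]
step 15: bank2 3->3 [HIT]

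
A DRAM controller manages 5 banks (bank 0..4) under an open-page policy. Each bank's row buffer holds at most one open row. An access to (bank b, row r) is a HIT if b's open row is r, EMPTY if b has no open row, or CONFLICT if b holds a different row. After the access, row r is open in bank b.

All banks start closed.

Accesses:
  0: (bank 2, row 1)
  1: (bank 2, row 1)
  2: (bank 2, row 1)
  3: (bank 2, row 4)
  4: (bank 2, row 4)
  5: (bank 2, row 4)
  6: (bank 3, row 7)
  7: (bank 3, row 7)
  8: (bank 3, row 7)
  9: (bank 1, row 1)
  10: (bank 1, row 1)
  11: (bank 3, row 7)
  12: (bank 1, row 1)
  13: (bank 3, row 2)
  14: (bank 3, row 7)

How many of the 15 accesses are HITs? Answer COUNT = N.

COUNT = 9

  [0] b2 r1: no row ⇒ E
  [1] b2 r1: had r1 ⇒ H
  [2] b2 r1: had r1 ⇒ H
  [3] b2 r4: had r1 ⇒ C
  [4] b2 r4: had r4 ⇒ H
  [5] b2 r4: had r4 ⇒ H
  [6] b3 r7: no row ⇒ E
  [7] b3 r7: had r7 ⇒ H
  [8] b3 r7: had r7 ⇒ H
  [9] b1 r1: no row ⇒ E
  [10] b1 r1: had r1 ⇒ H
  [11] b3 r7: had r7 ⇒ H
  [12] b1 r1: had r1 ⇒ H
  [13] b3 r2: had r7 ⇒ C
  [14] b3 r7: had r2 ⇒ C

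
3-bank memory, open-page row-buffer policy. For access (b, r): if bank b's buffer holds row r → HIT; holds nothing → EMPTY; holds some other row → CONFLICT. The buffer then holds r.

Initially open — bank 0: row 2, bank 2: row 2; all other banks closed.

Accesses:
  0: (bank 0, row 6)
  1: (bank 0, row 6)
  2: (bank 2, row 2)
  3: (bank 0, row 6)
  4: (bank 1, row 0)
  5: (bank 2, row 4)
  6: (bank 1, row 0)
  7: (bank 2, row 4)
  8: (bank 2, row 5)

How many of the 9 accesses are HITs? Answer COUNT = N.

#0 (0,6) C  (was 2)
#1 (0,6) H  (was 6)
#2 (2,2) H  (was 2)
#3 (0,6) H  (was 6)
#4 (1,0) E
#5 (2,4) C  (was 2)
#6 (1,0) H  (was 0)
#7 (2,4) H  (was 4)
#8 (2,5) C  (was 4)

COUNT = 5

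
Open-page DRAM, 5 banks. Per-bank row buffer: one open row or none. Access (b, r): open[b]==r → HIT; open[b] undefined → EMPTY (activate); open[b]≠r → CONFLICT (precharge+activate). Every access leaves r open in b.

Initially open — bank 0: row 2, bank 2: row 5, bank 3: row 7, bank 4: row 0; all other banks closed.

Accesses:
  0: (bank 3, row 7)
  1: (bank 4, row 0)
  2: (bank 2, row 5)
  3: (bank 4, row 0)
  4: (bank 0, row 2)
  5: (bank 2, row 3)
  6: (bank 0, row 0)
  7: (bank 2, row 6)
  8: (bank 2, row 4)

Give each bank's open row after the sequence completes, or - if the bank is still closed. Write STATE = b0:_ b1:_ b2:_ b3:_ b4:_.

  [0] b3 r7: had r7 ⇒ H
  [1] b4 r0: had r0 ⇒ H
  [2] b2 r5: had r5 ⇒ H
  [3] b4 r0: had r0 ⇒ H
  [4] b0 r2: had r2 ⇒ H
  [5] b2 r3: had r5 ⇒ C
  [6] b0 r0: had r2 ⇒ C
  [7] b2 r6: had r3 ⇒ C
  [8] b2 r4: had r6 ⇒ C

STATE = b0:0 b1:- b2:4 b3:7 b4:0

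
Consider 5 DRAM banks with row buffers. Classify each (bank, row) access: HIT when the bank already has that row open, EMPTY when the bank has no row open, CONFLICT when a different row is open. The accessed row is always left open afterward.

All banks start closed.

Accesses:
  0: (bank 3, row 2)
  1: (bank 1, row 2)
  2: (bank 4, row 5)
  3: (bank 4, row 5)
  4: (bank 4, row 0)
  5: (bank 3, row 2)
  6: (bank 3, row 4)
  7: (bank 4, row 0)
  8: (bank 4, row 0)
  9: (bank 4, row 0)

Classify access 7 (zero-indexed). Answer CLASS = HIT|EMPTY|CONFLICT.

step 0: bank3 None->2 [EMPTY]
step 1: bank1 None->2 [EMPTY]
step 2: bank4 None->5 [EMPTY]
step 3: bank4 5->5 [HIT]
step 4: bank4 5->0 [CONFLICT]
step 5: bank3 2->2 [HIT]
step 6: bank3 2->4 [CONFLICT]
step 7: bank4 0->0 [HIT]
step 8: bank4 0->0 [HIT]
step 9: bank4 0->0 [HIT]

CLASS = HIT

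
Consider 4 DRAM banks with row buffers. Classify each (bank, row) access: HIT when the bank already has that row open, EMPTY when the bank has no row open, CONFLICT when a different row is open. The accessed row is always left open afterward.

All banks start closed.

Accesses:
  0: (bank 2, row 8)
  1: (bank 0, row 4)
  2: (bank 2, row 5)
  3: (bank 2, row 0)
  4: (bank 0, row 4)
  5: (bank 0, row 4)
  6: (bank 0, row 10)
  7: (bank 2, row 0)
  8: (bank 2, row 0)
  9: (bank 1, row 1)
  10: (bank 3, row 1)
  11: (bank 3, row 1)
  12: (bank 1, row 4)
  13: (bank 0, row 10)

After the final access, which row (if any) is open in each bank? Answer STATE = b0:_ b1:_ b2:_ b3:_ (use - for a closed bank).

STATE = b0:10 b1:4 b2:0 b3:1

step 0: bank2 None->8 [EMPTY]
step 1: bank0 None->4 [EMPTY]
step 2: bank2 8->5 [CONFLICT]
step 3: bank2 5->0 [CONFLICT]
step 4: bank0 4->4 [HIT]
step 5: bank0 4->4 [HIT]
step 6: bank0 4->10 [CONFLICT]
step 7: bank2 0->0 [HIT]
step 8: bank2 0->0 [HIT]
step 9: bank1 None->1 [EMPTY]
step 10: bank3 None->1 [EMPTY]
step 11: bank3 1->1 [HIT]
step 12: bank1 1->4 [CONFLICT]
step 13: bank0 10->10 [HIT]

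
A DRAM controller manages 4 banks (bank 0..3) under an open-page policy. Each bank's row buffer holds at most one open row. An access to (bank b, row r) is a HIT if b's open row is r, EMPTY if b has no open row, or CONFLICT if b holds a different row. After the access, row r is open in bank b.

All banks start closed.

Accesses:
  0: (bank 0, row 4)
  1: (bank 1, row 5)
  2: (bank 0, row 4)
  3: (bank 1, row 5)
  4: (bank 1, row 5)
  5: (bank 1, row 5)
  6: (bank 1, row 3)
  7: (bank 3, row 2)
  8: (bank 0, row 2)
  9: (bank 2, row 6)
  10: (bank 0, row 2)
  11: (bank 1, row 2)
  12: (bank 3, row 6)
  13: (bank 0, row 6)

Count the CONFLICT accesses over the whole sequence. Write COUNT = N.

COUNT = 5

step 0: bank0 None->4 [EMPTY]
step 1: bank1 None->5 [EMPTY]
step 2: bank0 4->4 [HIT]
step 3: bank1 5->5 [HIT]
step 4: bank1 5->5 [HIT]
step 5: bank1 5->5 [HIT]
step 6: bank1 5->3 [CONFLICT]
step 7: bank3 None->2 [EMPTY]
step 8: bank0 4->2 [CONFLICT]
step 9: bank2 None->6 [EMPTY]
step 10: bank0 2->2 [HIT]
step 11: bank1 3->2 [CONFLICT]
step 12: bank3 2->6 [CONFLICT]
step 13: bank0 2->6 [CONFLICT]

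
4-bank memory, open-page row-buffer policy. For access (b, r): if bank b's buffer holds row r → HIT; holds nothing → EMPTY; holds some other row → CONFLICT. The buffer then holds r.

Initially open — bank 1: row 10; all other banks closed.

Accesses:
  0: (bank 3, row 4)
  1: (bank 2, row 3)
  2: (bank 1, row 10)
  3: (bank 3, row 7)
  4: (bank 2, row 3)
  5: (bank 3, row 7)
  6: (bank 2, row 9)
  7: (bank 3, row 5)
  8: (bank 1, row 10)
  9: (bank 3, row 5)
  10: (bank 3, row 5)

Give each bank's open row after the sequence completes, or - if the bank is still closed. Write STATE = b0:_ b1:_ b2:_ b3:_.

  [0] b3 r4: no row ⇒ E
  [1] b2 r3: no row ⇒ E
  [2] b1 r10: had r10 ⇒ H
  [3] b3 r7: had r4 ⇒ C
  [4] b2 r3: had r3 ⇒ H
  [5] b3 r7: had r7 ⇒ H
  [6] b2 r9: had r3 ⇒ C
  [7] b3 r5: had r7 ⇒ C
  [8] b1 r10: had r10 ⇒ H
  [9] b3 r5: had r5 ⇒ H
  [10] b3 r5: had r5 ⇒ H

STATE = b0:- b1:10 b2:9 b3:5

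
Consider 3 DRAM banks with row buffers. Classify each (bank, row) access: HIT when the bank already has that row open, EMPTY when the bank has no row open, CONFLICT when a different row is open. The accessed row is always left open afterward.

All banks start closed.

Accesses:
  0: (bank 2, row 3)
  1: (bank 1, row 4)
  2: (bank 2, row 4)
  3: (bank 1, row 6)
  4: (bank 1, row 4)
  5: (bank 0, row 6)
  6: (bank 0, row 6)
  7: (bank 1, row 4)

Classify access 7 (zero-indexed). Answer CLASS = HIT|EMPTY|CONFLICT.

CLASS = HIT

  [0] b2 r3: no row ⇒ E
  [1] b1 r4: no row ⇒ E
  [2] b2 r4: had r3 ⇒ C
  [3] b1 r6: had r4 ⇒ C
  [4] b1 r4: had r6 ⇒ C
  [5] b0 r6: no row ⇒ E
  [6] b0 r6: had r6 ⇒ H
  [7] b1 r4: had r4 ⇒ H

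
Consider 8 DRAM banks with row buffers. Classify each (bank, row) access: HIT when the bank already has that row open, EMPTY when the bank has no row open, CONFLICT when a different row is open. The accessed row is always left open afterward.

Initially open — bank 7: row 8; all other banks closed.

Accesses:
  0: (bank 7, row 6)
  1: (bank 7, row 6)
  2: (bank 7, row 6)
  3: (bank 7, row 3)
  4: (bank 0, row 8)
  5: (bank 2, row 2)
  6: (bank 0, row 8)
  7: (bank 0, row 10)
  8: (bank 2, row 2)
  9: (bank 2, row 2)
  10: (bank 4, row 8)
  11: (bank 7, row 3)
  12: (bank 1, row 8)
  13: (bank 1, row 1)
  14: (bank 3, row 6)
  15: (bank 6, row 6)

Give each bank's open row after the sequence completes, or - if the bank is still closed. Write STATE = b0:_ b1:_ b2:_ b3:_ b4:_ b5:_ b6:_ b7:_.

STATE = b0:10 b1:1 b2:2 b3:6 b4:8 b5:- b6:6 b7:3

#0 (7,6) C  (was 8)
#1 (7,6) H  (was 6)
#2 (7,6) H  (was 6)
#3 (7,3) C  (was 6)
#4 (0,8) E
#5 (2,2) E
#6 (0,8) H  (was 8)
#7 (0,10) C  (was 8)
#8 (2,2) H  (was 2)
#9 (2,2) H  (was 2)
#10 (4,8) E
#11 (7,3) H  (was 3)
#12 (1,8) E
#13 (1,1) C  (was 8)
#14 (3,6) E
#15 (6,6) E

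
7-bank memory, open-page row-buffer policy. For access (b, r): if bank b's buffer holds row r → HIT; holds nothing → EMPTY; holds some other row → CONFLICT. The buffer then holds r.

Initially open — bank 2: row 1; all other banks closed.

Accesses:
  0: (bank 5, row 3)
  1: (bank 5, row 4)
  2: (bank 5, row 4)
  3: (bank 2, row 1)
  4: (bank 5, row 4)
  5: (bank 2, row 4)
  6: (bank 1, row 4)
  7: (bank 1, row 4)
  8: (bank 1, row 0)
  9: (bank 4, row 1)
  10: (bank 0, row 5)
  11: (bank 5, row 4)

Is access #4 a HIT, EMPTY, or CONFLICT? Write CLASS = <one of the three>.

CLASS = HIT

#0 (5,3) E
#1 (5,4) C  (was 3)
#2 (5,4) H  (was 4)
#3 (2,1) H  (was 1)
#4 (5,4) H  (was 4)
#5 (2,4) C  (was 1)
#6 (1,4) E
#7 (1,4) H  (was 4)
#8 (1,0) C  (was 4)
#9 (4,1) E
#10 (0,5) E
#11 (5,4) H  (was 4)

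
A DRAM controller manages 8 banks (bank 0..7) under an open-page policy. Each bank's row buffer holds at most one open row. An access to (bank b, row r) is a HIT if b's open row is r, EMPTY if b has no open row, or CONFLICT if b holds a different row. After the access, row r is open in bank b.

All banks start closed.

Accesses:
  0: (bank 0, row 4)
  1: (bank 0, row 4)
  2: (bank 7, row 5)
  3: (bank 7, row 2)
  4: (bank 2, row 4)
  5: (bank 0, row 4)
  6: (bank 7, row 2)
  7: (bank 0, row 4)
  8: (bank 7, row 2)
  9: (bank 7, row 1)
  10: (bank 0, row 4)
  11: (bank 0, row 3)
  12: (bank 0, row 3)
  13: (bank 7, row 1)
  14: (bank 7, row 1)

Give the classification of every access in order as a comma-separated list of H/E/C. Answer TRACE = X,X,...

TRACE = E,H,E,C,E,H,H,H,H,C,H,C,H,H,H

#0 (0,4) E
#1 (0,4) H  (was 4)
#2 (7,5) E
#3 (7,2) C  (was 5)
#4 (2,4) E
#5 (0,4) H  (was 4)
#6 (7,2) H  (was 2)
#7 (0,4) H  (was 4)
#8 (7,2) H  (was 2)
#9 (7,1) C  (was 2)
#10 (0,4) H  (was 4)
#11 (0,3) C  (was 4)
#12 (0,3) H  (was 3)
#13 (7,1) H  (was 1)
#14 (7,1) H  (was 1)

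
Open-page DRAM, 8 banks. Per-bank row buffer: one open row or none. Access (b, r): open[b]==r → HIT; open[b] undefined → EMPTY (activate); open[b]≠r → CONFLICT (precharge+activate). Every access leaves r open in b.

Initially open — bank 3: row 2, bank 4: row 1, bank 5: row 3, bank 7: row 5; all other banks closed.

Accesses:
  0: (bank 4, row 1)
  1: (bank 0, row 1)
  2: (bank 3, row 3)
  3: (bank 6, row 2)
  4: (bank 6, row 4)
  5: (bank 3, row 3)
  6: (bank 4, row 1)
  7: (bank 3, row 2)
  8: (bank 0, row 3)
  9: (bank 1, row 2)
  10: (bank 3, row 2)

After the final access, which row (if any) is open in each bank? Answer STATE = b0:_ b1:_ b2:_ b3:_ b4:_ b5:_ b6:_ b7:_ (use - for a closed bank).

step 0: bank4 1->1 [HIT]
step 1: bank0 None->1 [EMPTY]
step 2: bank3 2->3 [CONFLICT]
step 3: bank6 None->2 [EMPTY]
step 4: bank6 2->4 [CONFLICT]
step 5: bank3 3->3 [HIT]
step 6: bank4 1->1 [HIT]
step 7: bank3 3->2 [CONFLICT]
step 8: bank0 1->3 [CONFLICT]
step 9: bank1 None->2 [EMPTY]
step 10: bank3 2->2 [HIT]

STATE = b0:3 b1:2 b2:- b3:2 b4:1 b5:3 b6:4 b7:5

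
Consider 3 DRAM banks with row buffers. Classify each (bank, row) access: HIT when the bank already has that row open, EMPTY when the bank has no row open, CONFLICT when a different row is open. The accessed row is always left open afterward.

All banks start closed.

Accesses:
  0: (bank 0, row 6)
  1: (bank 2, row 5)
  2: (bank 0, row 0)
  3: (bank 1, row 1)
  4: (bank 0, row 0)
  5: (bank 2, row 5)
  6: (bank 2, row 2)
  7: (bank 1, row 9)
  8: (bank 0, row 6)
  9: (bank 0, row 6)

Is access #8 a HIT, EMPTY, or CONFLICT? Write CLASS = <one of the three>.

CLASS = CONFLICT

step 0: bank0 None->6 [EMPTY]
step 1: bank2 None->5 [EMPTY]
step 2: bank0 6->0 [CONFLICT]
step 3: bank1 None->1 [EMPTY]
step 4: bank0 0->0 [HIT]
step 5: bank2 5->5 [HIT]
step 6: bank2 5->2 [CONFLICT]
step 7: bank1 1->9 [CONFLICT]
step 8: bank0 0->6 [CONFLICT]
step 9: bank0 6->6 [HIT]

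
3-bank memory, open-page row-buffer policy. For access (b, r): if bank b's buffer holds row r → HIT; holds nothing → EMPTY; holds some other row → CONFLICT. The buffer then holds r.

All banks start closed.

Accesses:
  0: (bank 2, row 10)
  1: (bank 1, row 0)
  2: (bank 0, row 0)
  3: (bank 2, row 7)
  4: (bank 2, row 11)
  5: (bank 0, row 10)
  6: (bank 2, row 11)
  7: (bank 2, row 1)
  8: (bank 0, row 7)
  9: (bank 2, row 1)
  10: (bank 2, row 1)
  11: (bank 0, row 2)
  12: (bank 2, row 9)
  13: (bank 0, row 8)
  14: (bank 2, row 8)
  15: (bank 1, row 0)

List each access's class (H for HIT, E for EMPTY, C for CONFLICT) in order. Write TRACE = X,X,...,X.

TRACE = E,E,E,C,C,C,H,C,C,H,H,C,C,C,C,H

0: bank 2 row 10 — prev None → EMPTY
1: bank 1 row 0 — prev None → EMPTY
2: bank 0 row 0 — prev None → EMPTY
3: bank 2 row 7 — prev 10 → CONFLICT
4: bank 2 row 11 — prev 7 → CONFLICT
5: bank 0 row 10 — prev 0 → CONFLICT
6: bank 2 row 11 — prev 11 → HIT
7: bank 2 row 1 — prev 11 → CONFLICT
8: bank 0 row 7 — prev 10 → CONFLICT
9: bank 2 row 1 — prev 1 → HIT
10: bank 2 row 1 — prev 1 → HIT
11: bank 0 row 2 — prev 7 → CONFLICT
12: bank 2 row 9 — prev 1 → CONFLICT
13: bank 0 row 8 — prev 2 → CONFLICT
14: bank 2 row 8 — prev 9 → CONFLICT
15: bank 1 row 0 — prev 0 → HIT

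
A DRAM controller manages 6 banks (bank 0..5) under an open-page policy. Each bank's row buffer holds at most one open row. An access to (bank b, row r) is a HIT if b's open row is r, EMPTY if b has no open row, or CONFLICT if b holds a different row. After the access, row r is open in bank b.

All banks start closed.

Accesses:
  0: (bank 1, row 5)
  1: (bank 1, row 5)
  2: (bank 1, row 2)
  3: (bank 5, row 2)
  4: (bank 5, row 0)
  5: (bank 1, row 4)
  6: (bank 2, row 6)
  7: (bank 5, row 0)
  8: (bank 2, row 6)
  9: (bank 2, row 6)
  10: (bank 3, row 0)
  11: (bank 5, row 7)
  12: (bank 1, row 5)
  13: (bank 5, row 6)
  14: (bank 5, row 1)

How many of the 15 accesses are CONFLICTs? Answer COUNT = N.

0: bank 1 row 5 — prev None → EMPTY
1: bank 1 row 5 — prev 5 → HIT
2: bank 1 row 2 — prev 5 → CONFLICT
3: bank 5 row 2 — prev None → EMPTY
4: bank 5 row 0 — prev 2 → CONFLICT
5: bank 1 row 4 — prev 2 → CONFLICT
6: bank 2 row 6 — prev None → EMPTY
7: bank 5 row 0 — prev 0 → HIT
8: bank 2 row 6 — prev 6 → HIT
9: bank 2 row 6 — prev 6 → HIT
10: bank 3 row 0 — prev None → EMPTY
11: bank 5 row 7 — prev 0 → CONFLICT
12: bank 1 row 5 — prev 4 → CONFLICT
13: bank 5 row 6 — prev 7 → CONFLICT
14: bank 5 row 1 — prev 6 → CONFLICT

COUNT = 7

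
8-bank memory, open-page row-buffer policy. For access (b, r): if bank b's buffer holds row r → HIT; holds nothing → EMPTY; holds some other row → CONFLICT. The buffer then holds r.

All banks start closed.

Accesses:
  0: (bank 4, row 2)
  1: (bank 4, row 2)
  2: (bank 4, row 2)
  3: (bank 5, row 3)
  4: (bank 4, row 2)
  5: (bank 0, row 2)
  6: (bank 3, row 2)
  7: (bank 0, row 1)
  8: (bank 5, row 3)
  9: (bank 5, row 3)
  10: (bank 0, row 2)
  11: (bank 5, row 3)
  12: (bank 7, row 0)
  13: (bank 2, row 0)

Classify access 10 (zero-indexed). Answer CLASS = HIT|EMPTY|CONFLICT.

CLASS = CONFLICT

  [0] b4 r2: no row ⇒ E
  [1] b4 r2: had r2 ⇒ H
  [2] b4 r2: had r2 ⇒ H
  [3] b5 r3: no row ⇒ E
  [4] b4 r2: had r2 ⇒ H
  [5] b0 r2: no row ⇒ E
  [6] b3 r2: no row ⇒ E
  [7] b0 r1: had r2 ⇒ C
  [8] b5 r3: had r3 ⇒ H
  [9] b5 r3: had r3 ⇒ H
  [10] b0 r2: had r1 ⇒ C
  [11] b5 r3: had r3 ⇒ H
  [12] b7 r0: no row ⇒ E
  [13] b2 r0: no row ⇒ E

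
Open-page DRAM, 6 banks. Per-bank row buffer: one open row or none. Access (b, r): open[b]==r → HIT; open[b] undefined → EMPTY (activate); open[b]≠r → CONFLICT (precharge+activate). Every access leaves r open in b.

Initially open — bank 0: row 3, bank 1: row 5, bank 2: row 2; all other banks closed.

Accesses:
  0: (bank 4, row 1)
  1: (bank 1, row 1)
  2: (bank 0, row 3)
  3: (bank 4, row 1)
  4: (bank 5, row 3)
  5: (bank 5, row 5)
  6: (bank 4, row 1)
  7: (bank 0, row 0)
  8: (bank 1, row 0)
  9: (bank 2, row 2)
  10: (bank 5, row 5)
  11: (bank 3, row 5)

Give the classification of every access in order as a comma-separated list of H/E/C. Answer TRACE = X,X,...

step 0: bank4 None->1 [EMPTY]
step 1: bank1 5->1 [CONFLICT]
step 2: bank0 3->3 [HIT]
step 3: bank4 1->1 [HIT]
step 4: bank5 None->3 [EMPTY]
step 5: bank5 3->5 [CONFLICT]
step 6: bank4 1->1 [HIT]
step 7: bank0 3->0 [CONFLICT]
step 8: bank1 1->0 [CONFLICT]
step 9: bank2 2->2 [HIT]
step 10: bank5 5->5 [HIT]
step 11: bank3 None->5 [EMPTY]

TRACE = E,C,H,H,E,C,H,C,C,H,H,E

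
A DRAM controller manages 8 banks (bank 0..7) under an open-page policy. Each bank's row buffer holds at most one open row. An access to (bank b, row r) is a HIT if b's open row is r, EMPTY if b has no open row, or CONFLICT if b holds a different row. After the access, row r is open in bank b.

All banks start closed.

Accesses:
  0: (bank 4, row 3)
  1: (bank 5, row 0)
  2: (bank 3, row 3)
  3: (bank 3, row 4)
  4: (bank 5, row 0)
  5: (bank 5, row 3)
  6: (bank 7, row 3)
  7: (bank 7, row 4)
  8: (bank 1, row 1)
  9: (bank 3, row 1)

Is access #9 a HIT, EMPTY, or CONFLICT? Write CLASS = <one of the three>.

#0 (4,3) E
#1 (5,0) E
#2 (3,3) E
#3 (3,4) C  (was 3)
#4 (5,0) H  (was 0)
#5 (5,3) C  (was 0)
#6 (7,3) E
#7 (7,4) C  (was 3)
#8 (1,1) E
#9 (3,1) C  (was 4)

CLASS = CONFLICT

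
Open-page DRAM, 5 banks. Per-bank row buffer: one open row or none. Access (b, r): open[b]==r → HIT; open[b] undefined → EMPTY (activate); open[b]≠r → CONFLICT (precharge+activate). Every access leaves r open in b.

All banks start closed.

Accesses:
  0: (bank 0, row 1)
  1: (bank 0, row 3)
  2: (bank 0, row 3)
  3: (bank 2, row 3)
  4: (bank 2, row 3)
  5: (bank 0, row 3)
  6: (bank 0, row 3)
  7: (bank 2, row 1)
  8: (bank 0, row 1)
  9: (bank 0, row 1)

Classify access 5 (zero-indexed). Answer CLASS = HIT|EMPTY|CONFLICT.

0: bank 0 row 1 — prev None → EMPTY
1: bank 0 row 3 — prev 1 → CONFLICT
2: bank 0 row 3 — prev 3 → HIT
3: bank 2 row 3 — prev None → EMPTY
4: bank 2 row 3 — prev 3 → HIT
5: bank 0 row 3 — prev 3 → HIT
6: bank 0 row 3 — prev 3 → HIT
7: bank 2 row 1 — prev 3 → CONFLICT
8: bank 0 row 1 — prev 3 → CONFLICT
9: bank 0 row 1 — prev 1 → HIT

CLASS = HIT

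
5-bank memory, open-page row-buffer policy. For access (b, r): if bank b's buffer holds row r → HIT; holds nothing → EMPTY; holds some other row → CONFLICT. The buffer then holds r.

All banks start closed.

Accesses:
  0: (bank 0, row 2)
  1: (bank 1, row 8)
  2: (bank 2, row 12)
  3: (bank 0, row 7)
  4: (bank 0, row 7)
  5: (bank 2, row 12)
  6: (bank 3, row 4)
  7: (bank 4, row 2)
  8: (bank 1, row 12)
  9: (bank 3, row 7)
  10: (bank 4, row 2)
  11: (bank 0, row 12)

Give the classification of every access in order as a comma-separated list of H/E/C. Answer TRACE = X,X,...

  [0] b0 r2: no row ⇒ E
  [1] b1 r8: no row ⇒ E
  [2] b2 r12: no row ⇒ E
  [3] b0 r7: had r2 ⇒ C
  [4] b0 r7: had r7 ⇒ H
  [5] b2 r12: had r12 ⇒ H
  [6] b3 r4: no row ⇒ E
  [7] b4 r2: no row ⇒ E
  [8] b1 r12: had r8 ⇒ C
  [9] b3 r7: had r4 ⇒ C
  [10] b4 r2: had r2 ⇒ H
  [11] b0 r12: had r7 ⇒ C

TRACE = E,E,E,C,H,H,E,E,C,C,H,C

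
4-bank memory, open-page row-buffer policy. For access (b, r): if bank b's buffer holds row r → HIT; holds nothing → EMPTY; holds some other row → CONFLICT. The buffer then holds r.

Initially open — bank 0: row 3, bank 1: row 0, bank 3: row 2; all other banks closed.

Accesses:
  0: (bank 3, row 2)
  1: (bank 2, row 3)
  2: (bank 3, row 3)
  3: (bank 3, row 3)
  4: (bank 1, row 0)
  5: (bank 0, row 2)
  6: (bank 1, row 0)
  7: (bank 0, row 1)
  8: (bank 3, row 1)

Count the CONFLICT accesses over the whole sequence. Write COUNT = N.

0: bank 3 row 2 — prev 2 → HIT
1: bank 2 row 3 — prev None → EMPTY
2: bank 3 row 3 — prev 2 → CONFLICT
3: bank 3 row 3 — prev 3 → HIT
4: bank 1 row 0 — prev 0 → HIT
5: bank 0 row 2 — prev 3 → CONFLICT
6: bank 1 row 0 — prev 0 → HIT
7: bank 0 row 1 — prev 2 → CONFLICT
8: bank 3 row 1 — prev 3 → CONFLICT

COUNT = 4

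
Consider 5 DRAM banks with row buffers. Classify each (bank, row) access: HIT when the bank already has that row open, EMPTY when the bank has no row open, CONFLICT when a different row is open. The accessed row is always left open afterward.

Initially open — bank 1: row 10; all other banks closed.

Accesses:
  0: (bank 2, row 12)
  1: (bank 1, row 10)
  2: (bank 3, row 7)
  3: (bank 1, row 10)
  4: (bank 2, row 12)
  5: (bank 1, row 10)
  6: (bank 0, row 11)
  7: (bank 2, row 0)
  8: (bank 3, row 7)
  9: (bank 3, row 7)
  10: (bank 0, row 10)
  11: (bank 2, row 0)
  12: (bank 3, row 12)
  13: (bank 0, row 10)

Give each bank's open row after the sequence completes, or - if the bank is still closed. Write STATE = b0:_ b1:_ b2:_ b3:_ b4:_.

STATE = b0:10 b1:10 b2:0 b3:12 b4:-

  [0] b2 r12: no row ⇒ E
  [1] b1 r10: had r10 ⇒ H
  [2] b3 r7: no row ⇒ E
  [3] b1 r10: had r10 ⇒ H
  [4] b2 r12: had r12 ⇒ H
  [5] b1 r10: had r10 ⇒ H
  [6] b0 r11: no row ⇒ E
  [7] b2 r0: had r12 ⇒ C
  [8] b3 r7: had r7 ⇒ H
  [9] b3 r7: had r7 ⇒ H
  [10] b0 r10: had r11 ⇒ C
  [11] b2 r0: had r0 ⇒ H
  [12] b3 r12: had r7 ⇒ C
  [13] b0 r10: had r10 ⇒ H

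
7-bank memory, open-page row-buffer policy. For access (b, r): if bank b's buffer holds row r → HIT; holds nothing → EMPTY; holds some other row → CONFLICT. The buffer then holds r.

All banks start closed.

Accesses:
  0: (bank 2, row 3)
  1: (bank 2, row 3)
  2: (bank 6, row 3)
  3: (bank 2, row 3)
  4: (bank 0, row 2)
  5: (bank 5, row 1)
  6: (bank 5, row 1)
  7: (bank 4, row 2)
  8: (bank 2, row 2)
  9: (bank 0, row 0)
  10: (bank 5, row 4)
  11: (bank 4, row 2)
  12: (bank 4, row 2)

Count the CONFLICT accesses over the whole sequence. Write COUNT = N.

#0 (2,3) E
#1 (2,3) H  (was 3)
#2 (6,3) E
#3 (2,3) H  (was 3)
#4 (0,2) E
#5 (5,1) E
#6 (5,1) H  (was 1)
#7 (4,2) E
#8 (2,2) C  (was 3)
#9 (0,0) C  (was 2)
#10 (5,4) C  (was 1)
#11 (4,2) H  (was 2)
#12 (4,2) H  (was 2)

COUNT = 3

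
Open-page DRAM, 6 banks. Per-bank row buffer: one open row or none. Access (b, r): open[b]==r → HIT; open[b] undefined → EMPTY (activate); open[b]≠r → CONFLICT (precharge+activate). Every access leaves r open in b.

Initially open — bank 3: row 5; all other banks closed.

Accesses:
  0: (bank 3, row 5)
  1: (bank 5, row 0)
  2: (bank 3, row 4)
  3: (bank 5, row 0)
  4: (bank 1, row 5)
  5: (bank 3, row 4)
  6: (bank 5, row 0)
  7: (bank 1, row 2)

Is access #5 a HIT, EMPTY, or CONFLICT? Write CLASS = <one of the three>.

  [0] b3 r5: had r5 ⇒ H
  [1] b5 r0: no row ⇒ E
  [2] b3 r4: had r5 ⇒ C
  [3] b5 r0: had r0 ⇒ H
  [4] b1 r5: no row ⇒ E
  [5] b3 r4: had r4 ⇒ H
  [6] b5 r0: had r0 ⇒ H
  [7] b1 r2: had r5 ⇒ C

CLASS = HIT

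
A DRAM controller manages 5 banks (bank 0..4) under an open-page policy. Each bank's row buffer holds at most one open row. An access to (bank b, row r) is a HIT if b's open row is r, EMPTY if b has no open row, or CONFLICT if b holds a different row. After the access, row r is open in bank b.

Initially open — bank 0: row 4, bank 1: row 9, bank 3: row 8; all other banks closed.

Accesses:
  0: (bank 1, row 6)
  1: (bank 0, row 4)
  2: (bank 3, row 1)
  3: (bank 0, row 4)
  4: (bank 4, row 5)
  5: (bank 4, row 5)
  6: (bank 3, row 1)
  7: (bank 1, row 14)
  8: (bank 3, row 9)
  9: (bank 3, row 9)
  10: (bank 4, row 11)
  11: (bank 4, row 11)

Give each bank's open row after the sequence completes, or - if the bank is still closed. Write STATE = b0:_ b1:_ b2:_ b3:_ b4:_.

STATE = b0:4 b1:14 b2:- b3:9 b4:11

  [0] b1 r6: had r9 ⇒ C
  [1] b0 r4: had r4 ⇒ H
  [2] b3 r1: had r8 ⇒ C
  [3] b0 r4: had r4 ⇒ H
  [4] b4 r5: no row ⇒ E
  [5] b4 r5: had r5 ⇒ H
  [6] b3 r1: had r1 ⇒ H
  [7] b1 r14: had r6 ⇒ C
  [8] b3 r9: had r1 ⇒ C
  [9] b3 r9: had r9 ⇒ H
  [10] b4 r11: had r5 ⇒ C
  [11] b4 r11: had r11 ⇒ H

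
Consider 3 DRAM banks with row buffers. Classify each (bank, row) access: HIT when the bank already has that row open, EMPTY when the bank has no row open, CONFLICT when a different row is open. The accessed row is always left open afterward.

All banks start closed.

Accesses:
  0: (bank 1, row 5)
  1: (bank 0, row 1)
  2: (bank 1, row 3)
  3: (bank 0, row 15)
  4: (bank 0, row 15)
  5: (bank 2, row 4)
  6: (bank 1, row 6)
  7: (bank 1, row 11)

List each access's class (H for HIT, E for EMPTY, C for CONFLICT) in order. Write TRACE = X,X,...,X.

TRACE = E,E,C,C,H,E,C,C

step 0: bank1 None->5 [EMPTY]
step 1: bank0 None->1 [EMPTY]
step 2: bank1 5->3 [CONFLICT]
step 3: bank0 1->15 [CONFLICT]
step 4: bank0 15->15 [HIT]
step 5: bank2 None->4 [EMPTY]
step 6: bank1 3->6 [CONFLICT]
step 7: bank1 6->11 [CONFLICT]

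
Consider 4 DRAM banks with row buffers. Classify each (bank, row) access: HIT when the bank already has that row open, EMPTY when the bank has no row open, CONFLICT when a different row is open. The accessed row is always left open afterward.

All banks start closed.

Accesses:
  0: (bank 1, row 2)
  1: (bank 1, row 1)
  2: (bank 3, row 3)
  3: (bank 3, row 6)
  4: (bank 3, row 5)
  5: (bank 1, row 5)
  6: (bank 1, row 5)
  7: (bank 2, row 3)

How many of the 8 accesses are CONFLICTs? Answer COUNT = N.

COUNT = 4

  [0] b1 r2: no row ⇒ E
  [1] b1 r1: had r2 ⇒ C
  [2] b3 r3: no row ⇒ E
  [3] b3 r6: had r3 ⇒ C
  [4] b3 r5: had r6 ⇒ C
  [5] b1 r5: had r1 ⇒ C
  [6] b1 r5: had r5 ⇒ H
  [7] b2 r3: no row ⇒ E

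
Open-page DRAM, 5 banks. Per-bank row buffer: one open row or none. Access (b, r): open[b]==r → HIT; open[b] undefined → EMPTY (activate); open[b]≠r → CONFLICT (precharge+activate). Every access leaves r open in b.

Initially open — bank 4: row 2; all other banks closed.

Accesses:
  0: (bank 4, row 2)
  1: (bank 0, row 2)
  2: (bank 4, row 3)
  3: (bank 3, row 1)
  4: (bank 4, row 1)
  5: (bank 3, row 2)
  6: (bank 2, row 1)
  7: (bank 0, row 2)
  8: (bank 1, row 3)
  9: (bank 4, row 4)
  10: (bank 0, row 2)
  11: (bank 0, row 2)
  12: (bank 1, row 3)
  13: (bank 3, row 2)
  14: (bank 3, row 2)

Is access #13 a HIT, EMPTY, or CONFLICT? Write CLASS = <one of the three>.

CLASS = HIT

  [0] b4 r2: had r2 ⇒ H
  [1] b0 r2: no row ⇒ E
  [2] b4 r3: had r2 ⇒ C
  [3] b3 r1: no row ⇒ E
  [4] b4 r1: had r3 ⇒ C
  [5] b3 r2: had r1 ⇒ C
  [6] b2 r1: no row ⇒ E
  [7] b0 r2: had r2 ⇒ H
  [8] b1 r3: no row ⇒ E
  [9] b4 r4: had r1 ⇒ C
  [10] b0 r2: had r2 ⇒ H
  [11] b0 r2: had r2 ⇒ H
  [12] b1 r3: had r3 ⇒ H
  [13] b3 r2: had r2 ⇒ H
  [14] b3 r2: had r2 ⇒ H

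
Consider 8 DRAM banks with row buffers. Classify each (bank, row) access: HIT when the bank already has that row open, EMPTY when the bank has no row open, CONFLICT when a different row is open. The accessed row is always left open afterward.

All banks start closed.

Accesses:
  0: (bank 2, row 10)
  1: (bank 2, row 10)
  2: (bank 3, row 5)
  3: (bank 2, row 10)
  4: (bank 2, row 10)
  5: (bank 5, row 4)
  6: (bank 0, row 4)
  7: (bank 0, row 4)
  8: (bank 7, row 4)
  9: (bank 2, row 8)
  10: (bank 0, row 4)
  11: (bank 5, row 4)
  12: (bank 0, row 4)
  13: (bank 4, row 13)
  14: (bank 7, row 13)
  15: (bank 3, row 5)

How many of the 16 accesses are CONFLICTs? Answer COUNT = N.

COUNT = 2

step 0: bank2 None->10 [EMPTY]
step 1: bank2 10->10 [HIT]
step 2: bank3 None->5 [EMPTY]
step 3: bank2 10->10 [HIT]
step 4: bank2 10->10 [HIT]
step 5: bank5 None->4 [EMPTY]
step 6: bank0 None->4 [EMPTY]
step 7: bank0 4->4 [HIT]
step 8: bank7 None->4 [EMPTY]
step 9: bank2 10->8 [CONFLICT]
step 10: bank0 4->4 [HIT]
step 11: bank5 4->4 [HIT]
step 12: bank0 4->4 [HIT]
step 13: bank4 None->13 [EMPTY]
step 14: bank7 4->13 [CONFLICT]
step 15: bank3 5->5 [HIT]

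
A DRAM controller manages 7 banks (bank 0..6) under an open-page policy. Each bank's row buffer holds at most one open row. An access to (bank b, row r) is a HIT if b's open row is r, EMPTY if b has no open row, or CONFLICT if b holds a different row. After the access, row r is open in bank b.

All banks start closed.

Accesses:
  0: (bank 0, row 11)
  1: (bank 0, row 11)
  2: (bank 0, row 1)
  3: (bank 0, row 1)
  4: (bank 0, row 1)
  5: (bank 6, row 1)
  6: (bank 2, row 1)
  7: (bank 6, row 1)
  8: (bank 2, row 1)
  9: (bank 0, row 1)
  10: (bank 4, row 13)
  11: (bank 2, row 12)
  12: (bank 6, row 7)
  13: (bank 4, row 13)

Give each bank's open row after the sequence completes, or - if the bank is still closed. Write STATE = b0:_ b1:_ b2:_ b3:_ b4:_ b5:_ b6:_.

STATE = b0:1 b1:- b2:12 b3:- b4:13 b5:- b6:7

#0 (0,11) E
#1 (0,11) H  (was 11)
#2 (0,1) C  (was 11)
#3 (0,1) H  (was 1)
#4 (0,1) H  (was 1)
#5 (6,1) E
#6 (2,1) E
#7 (6,1) H  (was 1)
#8 (2,1) H  (was 1)
#9 (0,1) H  (was 1)
#10 (4,13) E
#11 (2,12) C  (was 1)
#12 (6,7) C  (was 1)
#13 (4,13) H  (was 13)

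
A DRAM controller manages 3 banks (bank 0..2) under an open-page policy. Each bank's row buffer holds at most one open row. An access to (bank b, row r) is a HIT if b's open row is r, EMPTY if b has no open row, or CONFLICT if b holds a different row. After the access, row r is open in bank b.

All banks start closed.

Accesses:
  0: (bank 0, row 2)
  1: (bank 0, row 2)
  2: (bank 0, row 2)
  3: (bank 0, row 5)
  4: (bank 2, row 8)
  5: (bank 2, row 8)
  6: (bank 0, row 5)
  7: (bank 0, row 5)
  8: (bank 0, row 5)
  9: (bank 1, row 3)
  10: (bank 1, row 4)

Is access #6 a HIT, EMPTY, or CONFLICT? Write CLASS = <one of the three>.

0: bank 0 row 2 — prev None → EMPTY
1: bank 0 row 2 — prev 2 → HIT
2: bank 0 row 2 — prev 2 → HIT
3: bank 0 row 5 — prev 2 → CONFLICT
4: bank 2 row 8 — prev None → EMPTY
5: bank 2 row 8 — prev 8 → HIT
6: bank 0 row 5 — prev 5 → HIT
7: bank 0 row 5 — prev 5 → HIT
8: bank 0 row 5 — prev 5 → HIT
9: bank 1 row 3 — prev None → EMPTY
10: bank 1 row 4 — prev 3 → CONFLICT

CLASS = HIT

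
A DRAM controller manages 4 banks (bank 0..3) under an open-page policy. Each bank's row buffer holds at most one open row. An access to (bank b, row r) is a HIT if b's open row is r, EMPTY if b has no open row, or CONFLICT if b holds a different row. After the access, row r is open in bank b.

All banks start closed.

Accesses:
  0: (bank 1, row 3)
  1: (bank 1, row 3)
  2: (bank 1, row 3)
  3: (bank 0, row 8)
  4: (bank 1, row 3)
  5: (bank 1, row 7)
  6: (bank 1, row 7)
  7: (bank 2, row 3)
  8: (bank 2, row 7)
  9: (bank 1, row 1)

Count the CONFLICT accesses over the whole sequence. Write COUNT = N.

COUNT = 3

#0 (1,3) E
#1 (1,3) H  (was 3)
#2 (1,3) H  (was 3)
#3 (0,8) E
#4 (1,3) H  (was 3)
#5 (1,7) C  (was 3)
#6 (1,7) H  (was 7)
#7 (2,3) E
#8 (2,7) C  (was 3)
#9 (1,1) C  (was 7)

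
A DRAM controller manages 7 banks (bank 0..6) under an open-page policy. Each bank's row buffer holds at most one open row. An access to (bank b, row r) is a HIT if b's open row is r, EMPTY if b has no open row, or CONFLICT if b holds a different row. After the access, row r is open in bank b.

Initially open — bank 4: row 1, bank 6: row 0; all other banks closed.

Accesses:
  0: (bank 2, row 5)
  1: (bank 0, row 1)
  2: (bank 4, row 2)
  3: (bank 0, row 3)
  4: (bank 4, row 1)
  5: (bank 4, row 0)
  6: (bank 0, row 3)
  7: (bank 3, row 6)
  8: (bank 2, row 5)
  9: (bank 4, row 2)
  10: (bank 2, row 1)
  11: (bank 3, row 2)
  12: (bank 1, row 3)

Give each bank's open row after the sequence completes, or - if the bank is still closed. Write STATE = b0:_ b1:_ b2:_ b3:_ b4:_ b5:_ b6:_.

STATE = b0:3 b1:3 b2:1 b3:2 b4:2 b5:- b6:0

0: bank 2 row 5 — prev None → EMPTY
1: bank 0 row 1 — prev None → EMPTY
2: bank 4 row 2 — prev 1 → CONFLICT
3: bank 0 row 3 — prev 1 → CONFLICT
4: bank 4 row 1 — prev 2 → CONFLICT
5: bank 4 row 0 — prev 1 → CONFLICT
6: bank 0 row 3 — prev 3 → HIT
7: bank 3 row 6 — prev None → EMPTY
8: bank 2 row 5 — prev 5 → HIT
9: bank 4 row 2 — prev 0 → CONFLICT
10: bank 2 row 1 — prev 5 → CONFLICT
11: bank 3 row 2 — prev 6 → CONFLICT
12: bank 1 row 3 — prev None → EMPTY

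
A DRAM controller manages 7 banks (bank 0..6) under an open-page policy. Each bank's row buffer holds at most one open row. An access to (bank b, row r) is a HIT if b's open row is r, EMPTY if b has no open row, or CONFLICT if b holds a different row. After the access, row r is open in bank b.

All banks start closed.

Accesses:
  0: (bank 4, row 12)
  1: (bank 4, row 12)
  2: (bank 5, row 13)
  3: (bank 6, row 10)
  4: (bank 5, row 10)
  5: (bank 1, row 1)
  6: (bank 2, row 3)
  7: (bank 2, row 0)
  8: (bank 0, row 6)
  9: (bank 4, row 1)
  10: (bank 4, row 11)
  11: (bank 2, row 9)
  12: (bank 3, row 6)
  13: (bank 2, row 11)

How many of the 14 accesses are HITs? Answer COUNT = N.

step 0: bank4 None->12 [EMPTY]
step 1: bank4 12->12 [HIT]
step 2: bank5 None->13 [EMPTY]
step 3: bank6 None->10 [EMPTY]
step 4: bank5 13->10 [CONFLICT]
step 5: bank1 None->1 [EMPTY]
step 6: bank2 None->3 [EMPTY]
step 7: bank2 3->0 [CONFLICT]
step 8: bank0 None->6 [EMPTY]
step 9: bank4 12->1 [CONFLICT]
step 10: bank4 1->11 [CONFLICT]
step 11: bank2 0->9 [CONFLICT]
step 12: bank3 None->6 [EMPTY]
step 13: bank2 9->11 [CONFLICT]

COUNT = 1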